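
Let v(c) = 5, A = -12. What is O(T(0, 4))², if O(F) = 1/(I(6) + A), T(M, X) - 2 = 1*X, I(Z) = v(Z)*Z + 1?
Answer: 1/361 ≈ 0.0027701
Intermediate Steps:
I(Z) = 1 + 5*Z (I(Z) = 5*Z + 1 = 1 + 5*Z)
T(M, X) = 2 + X (T(M, X) = 2 + 1*X = 2 + X)
O(F) = 1/19 (O(F) = 1/((1 + 5*6) - 12) = 1/((1 + 30) - 12) = 1/(31 - 12) = 1/19)
O(T(0, 4))² = (1/19)² = 1/361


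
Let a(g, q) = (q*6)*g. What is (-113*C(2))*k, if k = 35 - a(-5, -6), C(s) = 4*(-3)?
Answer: -196620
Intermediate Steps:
C(s) = -12
a(g, q) = 6*g*q (a(g, q) = (6*q)*g = 6*g*q)
k = -145 (k = 35 - 6*(-5)*(-6) = 35 - 1*180 = 35 - 180 = -145)
(-113*C(2))*k = -113*(-12)*(-145) = 1356*(-145) = -196620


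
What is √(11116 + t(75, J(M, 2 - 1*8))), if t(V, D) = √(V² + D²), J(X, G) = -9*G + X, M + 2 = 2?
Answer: √(11116 + 3*√949) ≈ 105.87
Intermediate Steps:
M = 0 (M = -2 + 2 = 0)
J(X, G) = X - 9*G
t(V, D) = √(D² + V²)
√(11116 + t(75, J(M, 2 - 1*8))) = √(11116 + √((0 - 9*(2 - 1*8))² + 75²)) = √(11116 + √((0 - 9*(2 - 8))² + 5625)) = √(11116 + √((0 - 9*(-6))² + 5625)) = √(11116 + √((0 + 54)² + 5625)) = √(11116 + √(54² + 5625)) = √(11116 + √(2916 + 5625)) = √(11116 + √8541) = √(11116 + 3*√949)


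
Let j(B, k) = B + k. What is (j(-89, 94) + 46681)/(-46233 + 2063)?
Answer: -23343/22085 ≈ -1.0570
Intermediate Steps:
(j(-89, 94) + 46681)/(-46233 + 2063) = ((-89 + 94) + 46681)/(-46233 + 2063) = (5 + 46681)/(-44170) = 46686*(-1/44170) = -23343/22085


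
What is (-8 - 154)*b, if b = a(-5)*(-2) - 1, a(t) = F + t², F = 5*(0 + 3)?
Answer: 13122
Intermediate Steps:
F = 15 (F = 5*3 = 15)
a(t) = 15 + t²
b = -81 (b = (15 + (-5)²)*(-2) - 1 = (15 + 25)*(-2) - 1 = 40*(-2) - 1 = -80 - 1 = -81)
(-8 - 154)*b = (-8 - 154)*(-81) = -162*(-81) = 13122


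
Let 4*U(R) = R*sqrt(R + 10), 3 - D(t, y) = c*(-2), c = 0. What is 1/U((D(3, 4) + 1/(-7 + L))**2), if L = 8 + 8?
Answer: 729*sqrt(1594)/312424 ≈ 0.093160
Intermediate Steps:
L = 16
D(t, y) = 3 (D(t, y) = 3 - 0*(-2) = 3 - 1*0 = 3 + 0 = 3)
U(R) = R*sqrt(10 + R)/4 (U(R) = (R*sqrt(R + 10))/4 = (R*sqrt(10 + R))/4 = R*sqrt(10 + R)/4)
1/U((D(3, 4) + 1/(-7 + L))**2) = 1/((3 + 1/(-7 + 16))**2*sqrt(10 + (3 + 1/(-7 + 16))**2)/4) = 1/((3 + 1/9)**2*sqrt(10 + (3 + 1/9)**2)/4) = 1/((28/9)**2*sqrt(10 + (28/9)**2)/4) = 1/((1/4)*(784/81)*sqrt(10 + 784/81)) = 1/((1/4)*(784/81)*sqrt(1594/81)) = 1/((1/4)*(784/81)*(sqrt(1594)/9)) = 1/(196*sqrt(1594)/729) = 729*sqrt(1594)/312424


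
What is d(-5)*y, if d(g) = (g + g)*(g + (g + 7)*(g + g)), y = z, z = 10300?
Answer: 2575000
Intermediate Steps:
y = 10300
d(g) = 2*g*(g + 2*g*(7 + g)) (d(g) = (2*g)*(g + (7 + g)*(2*g)) = (2*g)*(g + 2*g*(7 + g)) = 2*g*(g + 2*g*(7 + g)))
d(-5)*y = ((-5)²*(30 + 4*(-5)))*10300 = (25*(30 - 20))*10300 = (25*10)*10300 = 250*10300 = 2575000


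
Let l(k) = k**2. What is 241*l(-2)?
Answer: 964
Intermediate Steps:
241*l(-2) = 241*(-2)**2 = 241*4 = 964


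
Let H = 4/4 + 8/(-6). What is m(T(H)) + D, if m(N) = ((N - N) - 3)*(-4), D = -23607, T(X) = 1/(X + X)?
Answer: -23595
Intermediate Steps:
H = -⅓ (H = 4*(¼) + 8*(-⅙) = 1 - 4/3 = -⅓ ≈ -0.33333)
T(X) = 1/(2*X)
m(N) = 12 (m(N) = (0 - 3)*(-4) = -3*(-4) = 12)
m(T(H)) + D = 12 - 23607 = -23595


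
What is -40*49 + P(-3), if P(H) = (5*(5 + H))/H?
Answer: -5890/3 ≈ -1963.3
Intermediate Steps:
P(H) = (25 + 5*H)/H
-40*49 + P(-3) = -40*49 + (5 + 25/(-3)) = -1960 + (5 + 25*(-⅓)) = -1960 + (5 - 25/3) = -1960 - 10/3 = -5890/3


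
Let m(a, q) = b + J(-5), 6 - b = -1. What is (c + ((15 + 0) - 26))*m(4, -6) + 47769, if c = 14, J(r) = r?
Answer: 47775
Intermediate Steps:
b = 7 (b = 6 - 1*(-1) = 6 + 1 = 7)
m(a, q) = 2 (m(a, q) = 7 - 5 = 2)
(c + ((15 + 0) - 26))*m(4, -6) + 47769 = (14 + ((15 + 0) - 26))*2 + 47769 = (14 + (15 - 26))*2 + 47769 = (14 - 11)*2 + 47769 = 3*2 + 47769 = 6 + 47769 = 47775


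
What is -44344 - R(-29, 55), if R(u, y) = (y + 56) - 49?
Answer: -44406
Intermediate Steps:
R(u, y) = 7 + y (R(u, y) = (56 + y) - 49 = 7 + y)
-44344 - R(-29, 55) = -44344 - (7 + 55) = -44344 - 1*62 = -44344 - 62 = -44406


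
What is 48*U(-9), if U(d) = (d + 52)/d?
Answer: -688/3 ≈ -229.33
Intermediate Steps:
U(d) = (52 + d)/d
48*U(-9) = 48*((52 - 9)/(-9)) = 48*(-1/9*43) = 48*(-43/9) = -688/3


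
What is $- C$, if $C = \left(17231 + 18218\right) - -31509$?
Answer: $-66958$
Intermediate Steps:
$C = 66958$ ($C = 35449 + 31509 = 66958$)
$- C = \left(-1\right) 66958 = -66958$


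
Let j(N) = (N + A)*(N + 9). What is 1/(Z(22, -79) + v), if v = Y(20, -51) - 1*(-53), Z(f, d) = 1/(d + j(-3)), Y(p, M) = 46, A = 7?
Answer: 55/5444 ≈ 0.010103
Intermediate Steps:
j(N) = (7 + N)*(9 + N) (j(N) = (N + 7)*(N + 9) = (7 + N)*(9 + N))
Z(f, d) = 1/(24 + d) (Z(f, d) = 1/(d + (63 + (-3)**2 + 16*(-3))) = 1/(d + (63 + 9 - 48)) = 1/(d + 24) = 1/(24 + d))
v = 99 (v = 46 - 1*(-53) = 46 + 53 = 99)
1/(Z(22, -79) + v) = 1/(1/(24 - 79) + 99) = 1/(1/(-55) + 99) = 1/(-1/55 + 99) = 1/(5444/55) = 55/5444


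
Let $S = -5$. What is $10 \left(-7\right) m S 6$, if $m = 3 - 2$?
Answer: $2100$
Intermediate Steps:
$m = 1$
$10 \left(-7\right) m S 6 = 10 \left(-7\right) 1 \left(-5\right) 6 = - 70 \left(\left(-5\right) 6\right) = \left(-70\right) \left(-30\right) = 2100$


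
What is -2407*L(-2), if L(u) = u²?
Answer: -9628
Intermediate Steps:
-2407*L(-2) = -2407*(-2)² = -2407*4 = -9628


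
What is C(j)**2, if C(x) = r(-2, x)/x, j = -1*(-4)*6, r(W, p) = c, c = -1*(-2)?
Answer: 1/144 ≈ 0.0069444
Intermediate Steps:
c = 2
r(W, p) = 2
j = 24 (j = 4*6 = 24)
C(x) = 2/x
C(j)**2 = (2/24)**2 = (2*(1/24))**2 = (1/12)**2 = 1/144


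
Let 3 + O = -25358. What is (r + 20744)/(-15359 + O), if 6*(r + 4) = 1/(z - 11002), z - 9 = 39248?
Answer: -3516052201/6903261600 ≈ -0.50933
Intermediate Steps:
O = -25361 (O = -3 - 25358 = -25361)
z = 39257 (z = 9 + 39248 = 39257)
r = -678119/169530 (r = -4 + 1/(6*(39257 - 11002)) = -4 + (1/6)/28255 = -4 + (1/6)*(1/28255) = -4 + 1/169530 = -678119/169530 ≈ -4.0000)
(r + 20744)/(-15359 + O) = (-678119/169530 + 20744)/(-15359 - 25361) = (3516052201/169530)/(-40720) = (3516052201/169530)*(-1/40720) = -3516052201/6903261600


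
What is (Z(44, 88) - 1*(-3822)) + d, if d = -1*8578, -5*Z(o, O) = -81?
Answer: -23699/5 ≈ -4739.8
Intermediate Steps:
Z(o, O) = 81/5 (Z(o, O) = -1/5*(-81) = 81/5)
d = -8578
(Z(44, 88) - 1*(-3822)) + d = (81/5 - 1*(-3822)) - 8578 = (81/5 + 3822) - 8578 = 19191/5 - 8578 = -23699/5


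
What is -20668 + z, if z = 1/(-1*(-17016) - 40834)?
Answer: -492270425/23818 ≈ -20668.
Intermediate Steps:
z = -1/23818 (z = 1/(17016 - 40834) = 1/(-23818) = -1/23818 ≈ -4.1985e-5)
-20668 + z = -20668 - 1/23818 = -492270425/23818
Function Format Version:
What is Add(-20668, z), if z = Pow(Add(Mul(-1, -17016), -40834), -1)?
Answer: Rational(-492270425, 23818) ≈ -20668.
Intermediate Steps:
z = Rational(-1, 23818) (z = Pow(Add(17016, -40834), -1) = Pow(-23818, -1) = Rational(-1, 23818) ≈ -4.1985e-5)
Add(-20668, z) = Add(-20668, Rational(-1, 23818)) = Rational(-492270425, 23818)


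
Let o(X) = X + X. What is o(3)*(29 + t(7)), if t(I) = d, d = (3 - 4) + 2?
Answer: 180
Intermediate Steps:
d = 1 (d = -1 + 2 = 1)
t(I) = 1
o(X) = 2*X
o(3)*(29 + t(7)) = (2*3)*(29 + 1) = 6*30 = 180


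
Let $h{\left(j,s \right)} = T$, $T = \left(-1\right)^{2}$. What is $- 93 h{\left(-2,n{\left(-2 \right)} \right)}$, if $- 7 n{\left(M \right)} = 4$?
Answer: $-93$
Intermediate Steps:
$n{\left(M \right)} = - \frac{4}{7}$ ($n{\left(M \right)} = \left(- \frac{1}{7}\right) 4 = - \frac{4}{7}$)
$T = 1$
$h{\left(j,s \right)} = 1$
$- 93 h{\left(-2,n{\left(-2 \right)} \right)} = \left(-93\right) 1 = -93$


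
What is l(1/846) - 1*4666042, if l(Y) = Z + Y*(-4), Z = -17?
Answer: -1973742959/423 ≈ -4.6661e+6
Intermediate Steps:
l(Y) = -17 - 4*Y (l(Y) = -17 + Y*(-4) = -17 - 4*Y)
l(1/846) - 1*4666042 = (-17 - 4/846) - 1*4666042 = (-17 - 4*1/846) - 4666042 = (-17 - 2/423) - 4666042 = -7193/423 - 4666042 = -1973742959/423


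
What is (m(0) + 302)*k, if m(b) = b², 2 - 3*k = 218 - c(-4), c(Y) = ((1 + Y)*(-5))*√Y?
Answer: -21744 + 3020*I ≈ -21744.0 + 3020.0*I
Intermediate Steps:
c(Y) = √Y*(-5 - 5*Y) (c(Y) = (-5 - 5*Y)*√Y = √Y*(-5 - 5*Y))
k = -72 + 10*I (k = ⅔ - (218 - 5*√(-4)*(-1 - 1*(-4)))/3 = ⅔ - (218 - 5*2*I*(-1 + 4))/3 = ⅔ - (218 - 5*2*I*3)/3 = ⅔ - (218 - 30*I)/3 = ⅔ + (-218/3 + 10*I) = -72 + 10*I ≈ -72.0 + 10.0*I)
(m(0) + 302)*k = (0² + 302)*(-72 + 10*I) = (0 + 302)*(-72 + 10*I) = 302*(-72 + 10*I) = -21744 + 3020*I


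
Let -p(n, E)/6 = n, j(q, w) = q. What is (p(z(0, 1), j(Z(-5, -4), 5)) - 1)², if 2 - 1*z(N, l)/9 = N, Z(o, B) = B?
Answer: 11881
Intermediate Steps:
z(N, l) = 18 - 9*N
p(n, E) = -6*n
(p(z(0, 1), j(Z(-5, -4), 5)) - 1)² = (-6*(18 - 9*0) - 1)² = (-6*(18 + 0) - 1)² = (-6*18 - 1)² = (-108 - 1)² = (-109)² = 11881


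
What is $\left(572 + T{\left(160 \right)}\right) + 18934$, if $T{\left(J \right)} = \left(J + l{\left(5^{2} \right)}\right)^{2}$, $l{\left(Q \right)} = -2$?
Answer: $44470$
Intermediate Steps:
$T{\left(J \right)} = \left(-2 + J\right)^{2}$ ($T{\left(J \right)} = \left(J - 2\right)^{2} = \left(-2 + J\right)^{2}$)
$\left(572 + T{\left(160 \right)}\right) + 18934 = \left(572 + \left(-2 + 160\right)^{2}\right) + 18934 = \left(572 + 158^{2}\right) + 18934 = \left(572 + 24964\right) + 18934 = 25536 + 18934 = 44470$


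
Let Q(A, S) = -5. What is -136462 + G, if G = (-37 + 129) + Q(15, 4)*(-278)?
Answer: -134980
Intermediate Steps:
G = 1482 (G = (-37 + 129) - 5*(-278) = 92 + 1390 = 1482)
-136462 + G = -136462 + 1482 = -134980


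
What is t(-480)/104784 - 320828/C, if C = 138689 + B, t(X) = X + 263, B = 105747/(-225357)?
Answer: -1263792161444551/545827386930864 ≈ -2.3154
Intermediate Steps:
B = -35249/75119 (B = 105747*(-1/225357) = -35249/75119 ≈ -0.46924)
t(X) = 263 + X
C = 10418143742/75119 (C = 138689 - 35249/75119 = 10418143742/75119 ≈ 1.3869e+5)
t(-480)/104784 - 320828/C = (263 - 480)/104784 - 320828/10418143742/75119 = -217*1/104784 - 320828*75119/10418143742 = -217/104784 - 12050139266/5209071871 = -1263792161444551/545827386930864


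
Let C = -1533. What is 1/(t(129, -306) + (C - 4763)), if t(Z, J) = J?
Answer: -1/6602 ≈ -0.00015147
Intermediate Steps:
1/(t(129, -306) + (C - 4763)) = 1/(-306 + (-1533 - 4763)) = 1/(-306 - 6296) = 1/(-6602) = -1/6602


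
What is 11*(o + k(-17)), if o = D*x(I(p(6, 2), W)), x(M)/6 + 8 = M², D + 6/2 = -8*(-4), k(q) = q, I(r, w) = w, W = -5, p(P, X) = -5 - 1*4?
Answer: 32351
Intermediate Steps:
p(P, X) = -9 (p(P, X) = -5 - 4 = -9)
D = 29 (D = -3 - 8*(-4) = -3 + 32 = 29)
x(M) = -48 + 6*M²
o = 2958 (o = 29*(-48 + 6*(-5)²) = 29*(-48 + 6*25) = 29*(-48 + 150) = 29*102 = 2958)
11*(o + k(-17)) = 11*(2958 - 17) = 11*2941 = 32351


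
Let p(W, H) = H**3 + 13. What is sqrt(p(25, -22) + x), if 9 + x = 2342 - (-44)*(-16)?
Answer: I*sqrt(9006) ≈ 94.9*I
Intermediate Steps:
p(W, H) = 13 + H**3
x = 1629 (x = -9 + (2342 - (-44)*(-16)) = -9 + (2342 - 1*704) = -9 + (2342 - 704) = -9 + 1638 = 1629)
sqrt(p(25, -22) + x) = sqrt((13 + (-22)**3) + 1629) = sqrt((13 - 10648) + 1629) = sqrt(-10635 + 1629) = sqrt(-9006) = I*sqrt(9006)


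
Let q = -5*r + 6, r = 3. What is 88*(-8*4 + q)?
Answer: -3608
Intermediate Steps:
q = -9 (q = -5*3 + 6 = -15 + 6 = -9)
88*(-8*4 + q) = 88*(-8*4 - 9) = 88*(-32 - 9) = 88*(-41) = -3608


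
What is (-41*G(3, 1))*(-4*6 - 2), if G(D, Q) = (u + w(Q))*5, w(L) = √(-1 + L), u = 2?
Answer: 10660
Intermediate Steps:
G(D, Q) = 10 + 5*√(-1 + Q) (G(D, Q) = (2 + √(-1 + Q))*5 = 10 + 5*√(-1 + Q))
(-41*G(3, 1))*(-4*6 - 2) = (-41*(10 + 5*√(-1 + 1)))*(-4*6 - 2) = (-41*(10 + 5*√0))*(-24 - 2) = -41*(10 + 5*0)*(-26) = -41*(10 + 0)*(-26) = -41*10*(-26) = -410*(-26) = 10660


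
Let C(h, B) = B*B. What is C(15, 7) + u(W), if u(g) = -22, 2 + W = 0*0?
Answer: 27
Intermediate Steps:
W = -2 (W = -2 + 0*0 = -2 + 0 = -2)
C(h, B) = B²
C(15, 7) + u(W) = 7² - 22 = 49 - 22 = 27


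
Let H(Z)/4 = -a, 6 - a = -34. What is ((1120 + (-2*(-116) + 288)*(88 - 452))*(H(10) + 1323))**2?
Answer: 47886603912806400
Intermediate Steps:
a = 40 (a = 6 - 1*(-34) = 6 + 34 = 40)
H(Z) = -160 (H(Z) = 4*(-1*40) = 4*(-40) = -160)
((1120 + (-2*(-116) + 288)*(88 - 452))*(H(10) + 1323))**2 = ((1120 + (-2*(-116) + 288)*(88 - 452))*(-160 + 1323))**2 = ((1120 + (232 + 288)*(-364))*1163)**2 = ((1120 + 520*(-364))*1163)**2 = ((1120 - 189280)*1163)**2 = (-188160*1163)**2 = (-218830080)**2 = 47886603912806400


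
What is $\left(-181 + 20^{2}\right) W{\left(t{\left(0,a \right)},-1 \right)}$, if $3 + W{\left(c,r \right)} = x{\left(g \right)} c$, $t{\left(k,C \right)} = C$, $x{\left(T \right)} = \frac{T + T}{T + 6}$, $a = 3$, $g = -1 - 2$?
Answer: $-1971$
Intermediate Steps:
$g = -3$
$x{\left(T \right)} = \frac{2 T}{6 + T}$
$W{\left(c,r \right)} = -3 - 2 c$ ($W{\left(c,r \right)} = -3 + 2 \left(-3\right) \frac{1}{6 - 3} c = -3 + 2 \left(-3\right) \frac{1}{3} c = -3 - 2 c$)
$\left(-181 + 20^{2}\right) W{\left(t{\left(0,a \right)},-1 \right)} = \left(-181 + 20^{2}\right) \left(-3 - 6\right) = \left(-181 + 400\right) \left(-3 - 6\right) = 219 \left(-9\right) = -1971$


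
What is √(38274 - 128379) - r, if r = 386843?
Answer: -386843 + I*√90105 ≈ -3.8684e+5 + 300.17*I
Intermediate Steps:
√(38274 - 128379) - r = √(38274 - 128379) - 1*386843 = √(-90105) - 386843 = I*√90105 - 386843 = -386843 + I*√90105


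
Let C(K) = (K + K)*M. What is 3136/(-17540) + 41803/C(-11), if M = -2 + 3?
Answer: -183323403/96470 ≈ -1900.3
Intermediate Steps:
M = 1
C(K) = 2*K (C(K) = (K + K)*1 = (2*K)*1 = 2*K)
3136/(-17540) + 41803/C(-11) = 3136/(-17540) + 41803/((2*(-11))) = 3136*(-1/17540) + 41803/(-22) = -784/4385 + 41803*(-1/22) = -784/4385 - 41803/22 = -183323403/96470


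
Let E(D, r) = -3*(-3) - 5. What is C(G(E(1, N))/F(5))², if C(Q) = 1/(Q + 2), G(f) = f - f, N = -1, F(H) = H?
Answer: ¼ ≈ 0.25000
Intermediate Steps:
E(D, r) = 4 (E(D, r) = 9 - 5 = 4)
G(f) = 0
C(Q) = 1/(2 + Q)
C(G(E(1, N))/F(5))² = (1/(2 + 0/5))² = (1/(2 + 0*(⅕)))² = (1/(2 + 0))² = (1/2)² = (½)² = ¼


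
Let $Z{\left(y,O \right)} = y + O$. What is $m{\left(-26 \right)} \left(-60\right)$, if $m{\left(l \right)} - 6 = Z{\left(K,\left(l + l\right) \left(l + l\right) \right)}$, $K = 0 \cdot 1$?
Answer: $-162600$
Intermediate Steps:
$K = 0$
$Z{\left(y,O \right)} = O + y$
$m{\left(l \right)} = 6 + 4 l^{2}$ ($m{\left(l \right)} = 6 + \left(\left(l + l\right) \left(l + l\right) + 0\right) = 6 + \left(2 l 2 l + 0\right) = 6 + \left(4 l^{2} + 0\right) = 6 + 4 l^{2}$)
$m{\left(-26 \right)} \left(-60\right) = \left(6 + 4 \left(-26\right)^{2}\right) \left(-60\right) = \left(6 + 4 \cdot 676\right) \left(-60\right) = \left(6 + 2704\right) \left(-60\right) = 2710 \left(-60\right) = -162600$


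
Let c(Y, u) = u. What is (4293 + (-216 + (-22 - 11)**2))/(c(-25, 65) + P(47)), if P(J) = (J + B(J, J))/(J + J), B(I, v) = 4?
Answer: 485604/6161 ≈ 78.819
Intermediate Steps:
P(J) = (4 + J)/(2*J) (P(J) = (J + 4)/(J + J) = (4 + J)/((2*J)) = (4 + J)*(1/(2*J)) = (4 + J)/(2*J))
(4293 + (-216 + (-22 - 11)**2))/(c(-25, 65) + P(47)) = (4293 + (-216 + (-22 - 11)**2))/(65 + (1/2)*(4 + 47)/47) = (4293 + (-216 + (-33)**2))/(65 + (1/2)*(1/47)*51) = (4293 + (-216 + 1089))/(65 + 51/94) = (4293 + 873)/(6161/94) = 5166*(94/6161) = 485604/6161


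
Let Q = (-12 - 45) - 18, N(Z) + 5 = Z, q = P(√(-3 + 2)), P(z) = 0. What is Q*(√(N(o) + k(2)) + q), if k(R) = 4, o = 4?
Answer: -75*√3 ≈ -129.90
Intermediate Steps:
q = 0
N(Z) = -5 + Z
Q = -75 (Q = -57 - 18 = -75)
Q*(√(N(o) + k(2)) + q) = -75*(√((-5 + 4) + 4) + 0) = -75*(√(-1 + 4) + 0) = -75*(√3 + 0) = -75*√3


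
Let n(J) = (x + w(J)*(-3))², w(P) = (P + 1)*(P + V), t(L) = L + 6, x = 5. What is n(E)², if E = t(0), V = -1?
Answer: 100000000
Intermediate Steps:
t(L) = 6 + L
E = 6 (E = 6 + 0 = 6)
w(P) = (1 + P)*(-1 + P) (w(P) = (P + 1)*(P - 1) = (1 + P)*(-1 + P))
n(J) = (8 - 3*J²)² (n(J) = (5 + (-1 + J²)*(-3))² = (5 + (3 - 3*J²))² = (8 - 3*J²)²)
n(E)² = ((-8 + 3*6²)²)² = ((-8 + 3*36)²)² = ((-8 + 108)²)² = (100²)² = 10000² = 100000000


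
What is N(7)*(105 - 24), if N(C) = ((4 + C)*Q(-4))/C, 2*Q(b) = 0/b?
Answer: 0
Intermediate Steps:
Q(b) = 0 (Q(b) = (0/b)/2 = (½)*0 = 0)
N(C) = 0 (N(C) = ((4 + C)*0)/C = 0/C = 0)
N(7)*(105 - 24) = 0*(105 - 24) = 0*81 = 0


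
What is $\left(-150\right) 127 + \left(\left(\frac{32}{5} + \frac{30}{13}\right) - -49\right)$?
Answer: $- \frac{1234499}{65} \approx -18992.0$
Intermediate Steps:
$\left(-150\right) 127 + \left(\left(\frac{32}{5} + \frac{30}{13}\right) - -49\right) = -19050 + \left(\left(32 \cdot \frac{1}{5} + 30 \cdot \frac{1}{13}\right) + 49\right) = -19050 + \left(\left(\frac{32}{5} + \frac{30}{13}\right) + 49\right) = -19050 + \left(\frac{566}{65} + 49\right) = -19050 + \frac{3751}{65} = - \frac{1234499}{65}$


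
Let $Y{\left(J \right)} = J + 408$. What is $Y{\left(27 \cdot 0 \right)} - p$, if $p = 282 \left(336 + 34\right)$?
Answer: $-103932$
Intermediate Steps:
$Y{\left(J \right)} = 408 + J$
$p = 104340$ ($p = 282 \cdot 370 = 104340$)
$Y{\left(27 \cdot 0 \right)} - p = \left(408 + 27 \cdot 0\right) - 104340 = \left(408 + 0\right) - 104340 = 408 - 104340 = -103932$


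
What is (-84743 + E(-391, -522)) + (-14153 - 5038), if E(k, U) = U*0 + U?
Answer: -104456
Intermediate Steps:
E(k, U) = U (E(k, U) = 0 + U = U)
(-84743 + E(-391, -522)) + (-14153 - 5038) = (-84743 - 522) + (-14153 - 5038) = -85265 - 19191 = -104456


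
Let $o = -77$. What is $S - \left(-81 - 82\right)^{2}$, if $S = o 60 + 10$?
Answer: $-31179$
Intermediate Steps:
$S = -4610$ ($S = \left(-77\right) 60 + 10 = -4620 + 10 = -4610$)
$S - \left(-81 - 82\right)^{2} = -4610 - \left(-81 - 82\right)^{2} = -4610 - \left(-163\right)^{2} = -4610 - 26569 = -31179$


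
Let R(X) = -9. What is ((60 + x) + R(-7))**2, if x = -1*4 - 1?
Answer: 2116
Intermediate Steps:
x = -5 (x = -4 - 1 = -5)
((60 + x) + R(-7))**2 = ((60 - 5) - 9)**2 = (55 - 9)**2 = 46**2 = 2116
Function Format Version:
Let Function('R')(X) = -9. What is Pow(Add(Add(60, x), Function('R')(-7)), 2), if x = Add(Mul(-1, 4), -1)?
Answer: 2116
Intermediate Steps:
x = -5 (x = Add(-4, -1) = -5)
Pow(Add(Add(60, x), Function('R')(-7)), 2) = Pow(Add(Add(60, -5), -9), 2) = Pow(Add(55, -9), 2) = Pow(46, 2) = 2116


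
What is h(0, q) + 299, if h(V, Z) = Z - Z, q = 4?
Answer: 299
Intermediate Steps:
h(V, Z) = 0
h(0, q) + 299 = 0 + 299 = 299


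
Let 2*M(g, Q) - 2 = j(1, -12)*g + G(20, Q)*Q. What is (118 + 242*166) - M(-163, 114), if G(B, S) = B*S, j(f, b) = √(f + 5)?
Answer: -89671 + 163*√6/2 ≈ -89471.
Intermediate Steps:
j(f, b) = √(5 + f)
M(g, Q) = 1 + 10*Q² + g*√6/2 (M(g, Q) = 1 + (√(5 + 1)*g + (20*Q)*Q)/2 = 1 + (√6*g + 20*Q²)/2 = 1 + (g*√6 + 20*Q²)/2 = 1 + (20*Q² + g*√6)/2 = 1 + (10*Q² + g*√6/2) = 1 + 10*Q² + g*√6/2)
(118 + 242*166) - M(-163, 114) = (118 + 242*166) - (1 + 10*114² + (½)*(-163)*√6) = (118 + 40172) - (1 + 10*12996 - 163*√6/2) = 40290 - (1 + 129960 - 163*√6/2) = 40290 - (129961 - 163*√6/2) = 40290 + (-129961 + 163*√6/2) = -89671 + 163*√6/2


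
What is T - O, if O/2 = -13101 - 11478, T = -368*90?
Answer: 16038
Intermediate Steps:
T = -33120
O = -49158 (O = 2*(-13101 - 11478) = 2*(-24579) = -49158)
T - O = -33120 - 1*(-49158) = -33120 + 49158 = 16038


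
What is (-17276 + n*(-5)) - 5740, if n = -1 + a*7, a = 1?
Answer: -23046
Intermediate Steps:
n = 6 (n = -1 + 1*7 = -1 + 7 = 6)
(-17276 + n*(-5)) - 5740 = (-17276 + 6*(-5)) - 5740 = (-17276 - 30) - 5740 = -17306 - 5740 = -23046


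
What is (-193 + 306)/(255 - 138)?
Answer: 113/117 ≈ 0.96581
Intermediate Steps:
(-193 + 306)/(255 - 138) = 113/117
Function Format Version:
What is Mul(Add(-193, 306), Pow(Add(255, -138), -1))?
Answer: Rational(113, 117) ≈ 0.96581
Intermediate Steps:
Mul(Add(-193, 306), Pow(Add(255, -138), -1)) = Mul(113, Pow(117, -1)) = Mul(113, Rational(1, 117)) = Rational(113, 117)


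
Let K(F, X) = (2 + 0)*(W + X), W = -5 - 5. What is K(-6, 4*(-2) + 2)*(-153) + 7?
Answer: 4903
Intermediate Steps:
W = -10
K(F, X) = -20 + 2*X (K(F, X) = (2 + 0)*(-10 + X) = 2*(-10 + X) = -20 + 2*X)
K(-6, 4*(-2) + 2)*(-153) + 7 = (-20 + 2*(4*(-2) + 2))*(-153) + 7 = (-20 + 2*(-8 + 2))*(-153) + 7 = (-20 + 2*(-6))*(-153) + 7 = (-20 - 12)*(-153) + 7 = -32*(-153) + 7 = 4896 + 7 = 4903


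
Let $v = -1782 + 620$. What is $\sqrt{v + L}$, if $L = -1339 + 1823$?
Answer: $i \sqrt{678} \approx 26.038 i$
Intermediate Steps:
$L = 484$
$v = -1162$
$\sqrt{v + L} = \sqrt{-1162 + 484} = \sqrt{-678} = i \sqrt{678}$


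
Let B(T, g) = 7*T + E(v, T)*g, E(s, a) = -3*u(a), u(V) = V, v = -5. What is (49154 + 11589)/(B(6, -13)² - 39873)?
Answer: 60743/36303 ≈ 1.6732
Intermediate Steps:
E(s, a) = -3*a
B(T, g) = 7*T - 3*T*g (B(T, g) = 7*T + (-3*T)*g = 7*T - 3*T*g)
(49154 + 11589)/(B(6, -13)² - 39873) = (49154 + 11589)/((6*(7 - 3*(-13)))² - 39873) = 60743/((6*(7 + 39))² - 39873) = 60743/((6*46)² - 39873) = 60743/(276² - 39873) = 60743/(76176 - 39873) = 60743/36303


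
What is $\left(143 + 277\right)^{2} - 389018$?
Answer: $-212618$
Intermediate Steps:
$\left(143 + 277\right)^{2} - 389018 = 420^{2} - 389018 = 176400 - 389018 = -212618$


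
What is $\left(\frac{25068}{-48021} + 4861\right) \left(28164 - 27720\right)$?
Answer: $\frac{34543941924}{16007} \approx 2.1581 \cdot 10^{6}$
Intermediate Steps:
$\left(\frac{25068}{-48021} + 4861\right) \left(28164 - 27720\right) = \left(25068 \left(- \frac{1}{48021}\right) + 4861\right) 444 = \left(- \frac{8356}{16007} + 4861\right) 444 = \frac{77801671}{16007} \cdot 444 = \frac{34543941924}{16007}$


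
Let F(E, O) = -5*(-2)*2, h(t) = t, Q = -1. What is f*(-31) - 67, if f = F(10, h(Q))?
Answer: -687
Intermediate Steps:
F(E, O) = 20 (F(E, O) = 10*2 = 20)
f = 20
f*(-31) - 67 = 20*(-31) - 67 = -620 - 67 = -687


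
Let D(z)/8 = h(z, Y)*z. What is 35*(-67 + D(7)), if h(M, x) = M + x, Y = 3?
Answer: 17255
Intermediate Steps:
D(z) = 8*z*(3 + z) (D(z) = 8*((z + 3)*z) = 8*((3 + z)*z) = 8*(z*(3 + z)) = 8*z*(3 + z))
35*(-67 + D(7)) = 35*(-67 + 8*7*(3 + 7)) = 35*(-67 + 8*7*10) = 35*(-67 + 560) = 35*493 = 17255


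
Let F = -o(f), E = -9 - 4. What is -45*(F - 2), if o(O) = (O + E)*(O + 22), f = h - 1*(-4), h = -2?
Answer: -11790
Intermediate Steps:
E = -13
f = 2 (f = -2 - 1*(-4) = -2 + 4 = 2)
o(O) = (-13 + O)*(22 + O) (o(O) = (O - 13)*(O + 22) = (-13 + O)*(22 + O))
F = 264 (F = -(-286 + 2² + 9*2) = -(-286 + 4 + 18) = -1*(-264) = 264)
-45*(F - 2) = -45*(264 - 2) = -45*262 = -11790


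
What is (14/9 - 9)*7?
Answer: -469/9 ≈ -52.111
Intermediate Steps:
(14/9 - 9)*7 = -67/9*7 = -469/9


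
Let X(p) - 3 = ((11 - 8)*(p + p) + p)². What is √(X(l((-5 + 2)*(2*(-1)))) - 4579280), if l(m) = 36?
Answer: I*√4515773 ≈ 2125.0*I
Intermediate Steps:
X(p) = 3 + 49*p² (X(p) = 3 + ((11 - 8)*(p + p) + p)² = 3 + (3*(2*p) + p)² = 3 + (6*p + p)² = 3 + (7*p)² = 3 + 49*p²)
√(X(l((-5 + 2)*(2*(-1)))) - 4579280) = √((3 + 49*36²) - 4579280) = √((3 + 49*1296) - 4579280) = √((3 + 63504) - 4579280) = √(63507 - 4579280) = √(-4515773) = I*√4515773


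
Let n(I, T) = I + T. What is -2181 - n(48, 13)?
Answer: -2242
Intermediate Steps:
-2181 - n(48, 13) = -2181 - (48 + 13) = -2181 - 1*61 = -2181 - 61 = -2242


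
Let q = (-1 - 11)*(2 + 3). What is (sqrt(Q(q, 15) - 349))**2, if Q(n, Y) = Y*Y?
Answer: -124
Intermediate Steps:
q = -60 (q = -12*5 = -60)
Q(n, Y) = Y**2
(sqrt(Q(q, 15) - 349))**2 = (sqrt(15**2 - 349))**2 = (sqrt(225 - 349))**2 = (sqrt(-124))**2 = (2*I*sqrt(31))**2 = -124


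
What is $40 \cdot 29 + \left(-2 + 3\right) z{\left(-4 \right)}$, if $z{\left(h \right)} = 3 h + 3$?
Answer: $1151$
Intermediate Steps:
$z{\left(h \right)} = 3 + 3 h$
$40 \cdot 29 + \left(-2 + 3\right) z{\left(-4 \right)} = 40 \cdot 29 + \left(-2 + 3\right) \left(3 + 3 \left(-4\right)\right) = 1160 + 1 \left(3 - 12\right) = 1160 + 1 \left(-9\right) = 1160 - 9 = 1151$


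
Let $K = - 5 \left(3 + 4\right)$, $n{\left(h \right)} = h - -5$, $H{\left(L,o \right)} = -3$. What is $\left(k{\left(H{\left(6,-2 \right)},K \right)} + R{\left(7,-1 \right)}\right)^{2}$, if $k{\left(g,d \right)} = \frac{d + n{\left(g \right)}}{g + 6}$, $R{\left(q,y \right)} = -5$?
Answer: $256$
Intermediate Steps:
$n{\left(h \right)} = 5 + h$ ($n{\left(h \right)} = h + 5 = 5 + h$)
$K = -35$ ($K = \left(-5\right) 7 = -35$)
$k{\left(g,d \right)} = \frac{5 + d + g}{6 + g}$ ($k{\left(g,d \right)} = \frac{d + \left(5 + g\right)}{g + 6} = \frac{5 + d + g}{6 + g}$)
$\left(k{\left(H{\left(6,-2 \right)},K \right)} + R{\left(7,-1 \right)}\right)^{2} = \left(\frac{5 - 35 - 3}{6 - 3} - 5\right)^{2} = \left(\frac{1}{3} \left(-33\right) - 5\right)^{2} = \left(-11 - 5\right)^{2} = \left(-16\right)^{2} = 256$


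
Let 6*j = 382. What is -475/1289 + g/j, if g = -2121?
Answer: -8292632/246199 ≈ -33.683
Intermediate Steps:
j = 191/3 (j = (1/6)*382 = 191/3 ≈ 63.667)
-475/1289 + g/j = -475/1289 - 2121/191/3 = -475*1/1289 - 2121*3/191 = -475/1289 - 6363/191 = -8292632/246199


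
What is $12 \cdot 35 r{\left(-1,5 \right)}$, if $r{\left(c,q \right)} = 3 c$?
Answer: $-1260$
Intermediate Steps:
$12 \cdot 35 r{\left(-1,5 \right)} = 12 \cdot 35 \cdot 3 \left(-1\right) = 420 \left(-3\right) = -1260$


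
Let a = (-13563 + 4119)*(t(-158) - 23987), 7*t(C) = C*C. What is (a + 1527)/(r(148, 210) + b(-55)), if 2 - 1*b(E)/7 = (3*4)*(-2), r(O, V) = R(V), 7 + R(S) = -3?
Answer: 1349983269/1204 ≈ 1.1212e+6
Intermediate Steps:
R(S) = -10 (R(S) = -7 - 3 = -10)
t(C) = C²/7 (t(C) = (C*C)/7 = C²/7)
r(O, V) = -10
a = 1349972580/7 (a = (-13563 + 4119)*((⅐)*(-158)² - 23987) = -9444*((⅐)*24964 - 23987) = -9444*(24964/7 - 23987) = -9444*(-142945/7) = 1349972580/7 ≈ 1.9285e+8)
b(E) = 182 (b(E) = 14 - 7*3*4*(-2) = 14 - 84*(-2) = 14 - 7*(-24) = 14 + 168 = 182)
(a + 1527)/(r(148, 210) + b(-55)) = (1349972580/7 + 1527)/(-10 + 182) = (1349983269/7)/172 = (1349983269/7)*(1/172) = 1349983269/1204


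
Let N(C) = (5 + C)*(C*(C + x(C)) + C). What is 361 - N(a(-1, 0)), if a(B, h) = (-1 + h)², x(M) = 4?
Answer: 325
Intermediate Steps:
N(C) = (5 + C)*(C + C*(4 + C)) (N(C) = (5 + C)*(C*(C + 4) + C) = (5 + C)*(C*(4 + C) + C) = (5 + C)*(C + C*(4 + C)))
361 - N(a(-1, 0)) = 361 - (-1 + 0)²*(25 + ((-1 + 0)²)² + 10*(-1 + 0)²) = 361 - (-1)²*(25 + ((-1)²)² + 10*(-1)²) = 361 - (25 + 1² + 10*1) = 361 - (25 + 1 + 10) = 361 - 36 = 325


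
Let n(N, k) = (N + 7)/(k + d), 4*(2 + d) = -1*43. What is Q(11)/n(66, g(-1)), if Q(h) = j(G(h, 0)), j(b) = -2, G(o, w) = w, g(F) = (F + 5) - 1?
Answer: 39/146 ≈ 0.26712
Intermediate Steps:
g(F) = 4 + F (g(F) = (5 + F) - 1 = 4 + F)
d = -51/4 (d = -2 + (-1*43)/4 = -2 + (¼)*(-43) = -2 - 43/4 = -51/4 ≈ -12.750)
n(N, k) = (7 + N)/(-51/4 + k) (n(N, k) = (N + 7)/(k - 51/4) = (7 + N)/(-51/4 + k))
Q(h) = -2
Q(11)/n(66, g(-1)) = -2*(-51 + 4*(4 - 1))/(4*(7 + 66)) = -2/(4*73/(-51 + 4*3)) = -2/(4*73/(-51 + 12)) = -2/(4*73/(-39)) = -2/(4*(-1/39)*73) = -2/(-292/39) = -2*(-39/292) = 39/146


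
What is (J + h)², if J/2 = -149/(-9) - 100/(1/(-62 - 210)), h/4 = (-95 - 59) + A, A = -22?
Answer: 233832207844/81 ≈ 2.8868e+9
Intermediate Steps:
h = -704 (h = 4*((-95 - 59) - 22) = 4*(-154 - 22) = 4*(-176) = -704)
J = 489898/9 (J = 2*(-149/(-9) - 100/(1/(-62 - 210))) = 2*(-149*(-⅑) - 100/(1/(-272))) = 2*(149/9 - 100/(-1/272)) = 2*(149/9 - 100*(-272)) = 2*(149/9 + 27200) = 2*(244949/9) = 489898/9 ≈ 54433.)
(J + h)² = (489898/9 - 704)² = (483562/9)² = 233832207844/81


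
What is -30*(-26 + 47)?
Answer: -630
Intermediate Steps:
-30*(-26 + 47) = -30*21 = -630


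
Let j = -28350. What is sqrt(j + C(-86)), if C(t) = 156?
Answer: I*sqrt(28194) ≈ 167.91*I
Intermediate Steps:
sqrt(j + C(-86)) = sqrt(-28350 + 156) = sqrt(-28194) = I*sqrt(28194)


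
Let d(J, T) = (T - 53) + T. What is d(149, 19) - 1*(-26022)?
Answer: 26007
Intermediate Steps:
d(J, T) = -53 + 2*T (d(J, T) = (-53 + T) + T = -53 + 2*T)
d(149, 19) - 1*(-26022) = (-53 + 2*19) - 1*(-26022) = (-53 + 38) + 26022 = -15 + 26022 = 26007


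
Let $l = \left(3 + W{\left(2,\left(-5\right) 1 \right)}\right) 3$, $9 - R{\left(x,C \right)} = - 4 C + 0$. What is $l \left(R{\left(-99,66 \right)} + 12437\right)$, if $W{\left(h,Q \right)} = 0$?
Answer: $114390$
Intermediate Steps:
$R{\left(x,C \right)} = 9 + 4 C$ ($R{\left(x,C \right)} = 9 - \left(- 4 C + 0\right) = 9 - - 4 C = 9 + 4 C$)
$l = 9$ ($l = \left(3 + 0\right) 3 = 3 \cdot 3 = 9$)
$l \left(R{\left(-99,66 \right)} + 12437\right) = 9 \left(\left(9 + 4 \cdot 66\right) + 12437\right) = 9 \left(\left(9 + 264\right) + 12437\right) = 9 \left(273 + 12437\right) = 9 \cdot 12710 = 114390$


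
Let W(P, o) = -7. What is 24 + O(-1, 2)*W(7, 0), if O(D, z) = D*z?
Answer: 38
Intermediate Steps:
24 + O(-1, 2)*W(7, 0) = 24 - 1*2*(-7) = 24 - 2*(-7) = 24 + 14 = 38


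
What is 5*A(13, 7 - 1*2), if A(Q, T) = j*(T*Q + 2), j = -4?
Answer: -1340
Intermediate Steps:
A(Q, T) = -8 - 4*Q*T (A(Q, T) = -4*(T*Q + 2) = -4*(Q*T + 2) = -4*(2 + Q*T) = -8 - 4*Q*T)
5*A(13, 7 - 1*2) = 5*(-8 - 4*13*(7 - 1*2)) = 5*(-8 - 4*13*(7 - 2)) = 5*(-8 - 4*13*5) = 5*(-8 - 260) = 5*(-268) = -1340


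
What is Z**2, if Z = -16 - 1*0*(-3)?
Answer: 256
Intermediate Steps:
Z = -16 (Z = -16 - 0*(-3) = -16 - 1*0 = -16 + 0 = -16)
Z**2 = (-16)**2 = 256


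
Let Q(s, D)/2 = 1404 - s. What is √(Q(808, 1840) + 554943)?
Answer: √556135 ≈ 745.74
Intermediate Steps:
Q(s, D) = 2808 - 2*s (Q(s, D) = 2*(1404 - s) = 2808 - 2*s)
√(Q(808, 1840) + 554943) = √((2808 - 2*808) + 554943) = √((2808 - 1616) + 554943) = √(1192 + 554943) = √556135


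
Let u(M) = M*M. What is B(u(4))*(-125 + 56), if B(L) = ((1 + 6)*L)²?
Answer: -865536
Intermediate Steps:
u(M) = M²
B(L) = 49*L² (B(L) = (7*L)² = 49*L²)
B(u(4))*(-125 + 56) = (49*(4²)²)*(-125 + 56) = (49*16²)*(-69) = (49*256)*(-69) = 12544*(-69) = -865536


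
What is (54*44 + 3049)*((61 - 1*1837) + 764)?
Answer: -5490100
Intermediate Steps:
(54*44 + 3049)*((61 - 1*1837) + 764) = (2376 + 3049)*((61 - 1837) + 764) = 5425*(-1776 + 764) = 5425*(-1012) = -5490100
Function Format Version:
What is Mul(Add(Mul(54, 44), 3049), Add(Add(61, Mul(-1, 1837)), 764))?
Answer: -5490100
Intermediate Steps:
Mul(Add(Mul(54, 44), 3049), Add(Add(61, Mul(-1, 1837)), 764)) = Mul(Add(2376, 3049), Add(Add(61, -1837), 764)) = Mul(5425, Add(-1776, 764)) = Mul(5425, -1012) = -5490100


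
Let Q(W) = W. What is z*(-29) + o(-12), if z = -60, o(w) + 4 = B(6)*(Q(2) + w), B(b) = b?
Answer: 1676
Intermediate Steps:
o(w) = 8 + 6*w (o(w) = -4 + 6*(2 + w) = -4 + (12 + 6*w) = 8 + 6*w)
z*(-29) + o(-12) = -60*(-29) + (8 + 6*(-12)) = 1740 + (8 - 72) = 1740 - 64 = 1676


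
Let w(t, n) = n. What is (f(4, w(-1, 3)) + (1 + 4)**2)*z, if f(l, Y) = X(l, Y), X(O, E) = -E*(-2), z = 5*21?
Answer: 3255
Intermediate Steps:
z = 105
X(O, E) = 2*E
f(l, Y) = 2*Y
(f(4, w(-1, 3)) + (1 + 4)**2)*z = (2*3 + (1 + 4)**2)*105 = (6 + 5**2)*105 = (6 + 25)*105 = 31*105 = 3255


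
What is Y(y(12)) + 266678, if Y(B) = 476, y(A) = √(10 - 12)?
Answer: 267154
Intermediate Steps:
y(A) = I*√2 (y(A) = √(-2) = I*√2)
Y(y(12)) + 266678 = 476 + 266678 = 267154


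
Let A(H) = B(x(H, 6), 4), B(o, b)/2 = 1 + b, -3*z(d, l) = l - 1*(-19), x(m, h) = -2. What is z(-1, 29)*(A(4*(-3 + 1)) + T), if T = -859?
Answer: 13584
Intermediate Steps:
z(d, l) = -19/3 - l/3 (z(d, l) = -(l - 1*(-19))/3 = -(l + 19)/3 = -(19 + l)/3 = -19/3 - l/3)
B(o, b) = 2 + 2*b (B(o, b) = 2*(1 + b) = 2 + 2*b)
A(H) = 10 (A(H) = 2 + 2*4 = 2 + 8 = 10)
z(-1, 29)*(A(4*(-3 + 1)) + T) = (-19/3 - 1/3*29)*(10 - 859) = (-19/3 - 29/3)*(-849) = -16*(-849) = 13584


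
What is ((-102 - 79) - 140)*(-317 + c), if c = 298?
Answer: 6099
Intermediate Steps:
((-102 - 79) - 140)*(-317 + c) = ((-102 - 79) - 140)*(-317 + 298) = (-181 - 140)*(-19) = -321*(-19) = 6099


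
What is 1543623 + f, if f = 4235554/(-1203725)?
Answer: 1858093360121/1203725 ≈ 1.5436e+6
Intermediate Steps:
f = -4235554/1203725 (f = 4235554*(-1/1203725) = -4235554/1203725 ≈ -3.5187)
1543623 + f = 1543623 - 4235554/1203725 = 1858093360121/1203725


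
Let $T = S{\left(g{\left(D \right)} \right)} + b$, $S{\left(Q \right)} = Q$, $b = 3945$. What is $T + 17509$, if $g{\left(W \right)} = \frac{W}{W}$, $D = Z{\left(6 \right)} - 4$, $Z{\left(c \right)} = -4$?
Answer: $21455$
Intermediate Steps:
$D = -8$ ($D = -4 - 4 = -8$)
$g{\left(W \right)} = 1$
$T = 3946$ ($T = 1 + 3945 = 3946$)
$T + 17509 = 3946 + 17509 = 21455$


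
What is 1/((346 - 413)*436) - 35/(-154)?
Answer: 73019/321332 ≈ 0.22724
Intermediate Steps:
1/((346 - 413)*436) - 35/(-154) = (1/436)/(-67) - 35*(-1/154) = -1/67*1/436 + 5/22 = -1/29212 + 5/22 = 73019/321332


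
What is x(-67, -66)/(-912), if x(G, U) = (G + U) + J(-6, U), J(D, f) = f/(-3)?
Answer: 37/304 ≈ 0.12171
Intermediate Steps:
J(D, f) = -f/3 (J(D, f) = f*(-⅓) = -f/3)
x(G, U) = G + 2*U/3 (x(G, U) = (G + U) - U/3 = G + 2*U/3)
x(-67, -66)/(-912) = (-67 + (⅔)*(-66))/(-912) = (-67 - 44)*(-1/912) = -111*(-1/912) = 37/304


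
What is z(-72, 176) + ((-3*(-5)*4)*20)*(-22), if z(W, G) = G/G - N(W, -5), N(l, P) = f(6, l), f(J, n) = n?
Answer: -26327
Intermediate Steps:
N(l, P) = l
z(W, G) = 1 - W (z(W, G) = G/G - W = 1 - W)
z(-72, 176) + ((-3*(-5)*4)*20)*(-22) = (1 - 1*(-72)) + ((-3*(-5)*4)*20)*(-22) = (1 + 72) + ((15*4)*20)*(-22) = 73 + (60*20)*(-22) = 73 + 1200*(-22) = 73 - 26400 = -26327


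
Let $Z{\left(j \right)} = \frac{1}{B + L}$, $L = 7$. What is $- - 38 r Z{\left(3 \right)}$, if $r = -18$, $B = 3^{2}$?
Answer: $- \frac{171}{4} \approx -42.75$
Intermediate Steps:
$B = 9$
$Z{\left(j \right)} = \frac{1}{16}$ ($Z{\left(j \right)} = \frac{1}{9 + 7} = \frac{1}{16}$)
$- - 38 r Z{\left(3 \right)} = - \frac{\left(-38\right) \left(-18\right)}{16} = - \frac{684}{16} = \left(-1\right) \frac{171}{4} = - \frac{171}{4}$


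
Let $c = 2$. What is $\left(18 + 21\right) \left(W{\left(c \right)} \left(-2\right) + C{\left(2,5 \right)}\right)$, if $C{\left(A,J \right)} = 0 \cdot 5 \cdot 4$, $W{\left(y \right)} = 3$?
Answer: $-234$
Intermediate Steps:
$C{\left(A,J \right)} = 0$ ($C{\left(A,J \right)} = 0 \cdot 4 = 0$)
$\left(18 + 21\right) \left(W{\left(c \right)} \left(-2\right) + C{\left(2,5 \right)}\right) = \left(18 + 21\right) \left(3 \left(-2\right) + 0\right) = 39 \left(-6 + 0\right) = 39 \left(-6\right) = -234$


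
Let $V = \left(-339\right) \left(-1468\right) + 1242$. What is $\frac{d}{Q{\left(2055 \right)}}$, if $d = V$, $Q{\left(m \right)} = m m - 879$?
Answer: $\frac{83149}{703691} \approx 0.11816$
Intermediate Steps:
$V = 498894$ ($V = 497652 + 1242 = 498894$)
$Q{\left(m \right)} = -879 + m^{2}$ ($Q{\left(m \right)} = m^{2} - 879 = -879 + m^{2}$)
$d = 498894$
$\frac{d}{Q{\left(2055 \right)}} = \frac{498894}{-879 + 2055^{2}} = \frac{498894}{-879 + 4223025} = \frac{498894}{4222146} = 498894 \cdot \frac{1}{4222146} = \frac{83149}{703691}$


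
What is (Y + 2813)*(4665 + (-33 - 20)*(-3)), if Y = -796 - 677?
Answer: 6464160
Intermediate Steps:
Y = -1473
(Y + 2813)*(4665 + (-33 - 20)*(-3)) = (-1473 + 2813)*(4665 + (-33 - 20)*(-3)) = 1340*(4665 - 53*(-3)) = 1340*(4665 + 159) = 1340*4824 = 6464160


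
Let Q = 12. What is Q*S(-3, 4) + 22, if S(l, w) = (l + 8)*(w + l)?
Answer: 82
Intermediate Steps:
S(l, w) = (8 + l)*(l + w)
Q*S(-3, 4) + 22 = 12*((-3)² + 8*(-3) + 8*4 - 3*4) + 22 = 12*(9 - 24 + 32 - 12) + 22 = 12*5 + 22 = 60 + 22 = 82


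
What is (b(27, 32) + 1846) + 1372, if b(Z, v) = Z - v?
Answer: 3213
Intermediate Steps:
(b(27, 32) + 1846) + 1372 = ((27 - 1*32) + 1846) + 1372 = ((27 - 32) + 1846) + 1372 = (-5 + 1846) + 1372 = 1841 + 1372 = 3213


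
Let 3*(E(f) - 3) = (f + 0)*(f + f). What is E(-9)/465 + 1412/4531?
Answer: 304949/702305 ≈ 0.43421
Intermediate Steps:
E(f) = 3 + 2*f²/3 (E(f) = 3 + ((f + 0)*(f + f))/3 = 3 + (f*(2*f))/3 = 3 + (2*f²)/3 = 3 + 2*f²/3)
E(-9)/465 + 1412/4531 = (3 + (⅔)*(-9)²)/465 + 1412/4531 = (3 + (⅔)*81)*(1/465) + 1412*(1/4531) = (3 + 54)*(1/465) + 1412/4531 = 57*(1/465) + 1412/4531 = 19/155 + 1412/4531 = 304949/702305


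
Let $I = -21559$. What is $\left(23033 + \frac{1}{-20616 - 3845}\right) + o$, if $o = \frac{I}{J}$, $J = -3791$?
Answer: $\frac{2136415468391}{92731651} \approx 23039.0$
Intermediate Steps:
$o = \frac{21559}{3791}$ ($o = - \frac{21559}{-3791} = \left(-21559\right) \left(- \frac{1}{3791}\right) = \frac{21559}{3791} \approx 5.6869$)
$\left(23033 + \frac{1}{-20616 - 3845}\right) + o = \left(23033 + \frac{1}{-20616 - 3845}\right) + \frac{21559}{3791} = \left(23033 + \frac{1}{-24461}\right) + \frac{21559}{3791} = \left(23033 - \frac{1}{24461}\right) + \frac{21559}{3791} = \frac{563410212}{24461} + \frac{21559}{3791} = \frac{2136415468391}{92731651}$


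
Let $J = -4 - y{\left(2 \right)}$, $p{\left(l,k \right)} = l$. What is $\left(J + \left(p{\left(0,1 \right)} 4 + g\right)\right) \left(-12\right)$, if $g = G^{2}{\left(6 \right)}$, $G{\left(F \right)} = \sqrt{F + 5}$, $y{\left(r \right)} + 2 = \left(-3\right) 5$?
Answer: $-288$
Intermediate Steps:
$y{\left(r \right)} = -17$ ($y{\left(r \right)} = -2 - 15 = -17$)
$G{\left(F \right)} = \sqrt{5 + F}$
$J = 13$ ($J = -4 - -17 = -4 + 17 = 13$)
$g = 11$ ($g = \left(\sqrt{5 + 6}\right)^{2} = \left(\sqrt{11}\right)^{2} = 11$)
$\left(J + \left(p{\left(0,1 \right)} 4 + g\right)\right) \left(-12\right) = \left(13 + \left(0 \cdot 4 + 11\right)\right) \left(-12\right) = \left(13 + \left(0 + 11\right)\right) \left(-12\right) = \left(13 + 11\right) \left(-12\right) = 24 \left(-12\right) = -288$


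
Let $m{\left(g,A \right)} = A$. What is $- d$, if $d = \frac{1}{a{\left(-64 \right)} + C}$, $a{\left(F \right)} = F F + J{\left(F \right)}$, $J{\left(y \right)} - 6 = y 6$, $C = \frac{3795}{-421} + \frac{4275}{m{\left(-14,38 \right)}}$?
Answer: $- \frac{842}{3217691} \approx -0.00026168$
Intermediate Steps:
$C = \frac{87135}{842}$ ($C = \frac{3795}{-421} + \frac{4275}{38} = 3795 \left(- \frac{1}{421}\right) + 4275 \cdot \frac{1}{38} = - \frac{3795}{421} + \frac{225}{2} = \frac{87135}{842} \approx 103.49$)
$J{\left(y \right)} = 6 + 6 y$ ($J{\left(y \right)} = 6 + y 6 = 6 + 6 y$)
$a{\left(F \right)} = 6 + F^{2} + 6 F$ ($a{\left(F \right)} = F F + \left(6 + 6 F\right) = F^{2} + \left(6 + 6 F\right) = 6 + F^{2} + 6 F$)
$d = \frac{842}{3217691}$ ($d = \frac{1}{\left(6 + \left(-64\right)^{2} + 6 \left(-64\right)\right) + \frac{87135}{842}} = \frac{1}{\left(6 + 4096 - 384\right) + \frac{87135}{842}} = \frac{1}{3718 + \frac{87135}{842}} = \frac{1}{\frac{3217691}{842}} = \frac{842}{3217691} \approx 0.00026168$)
$- d = \left(-1\right) \frac{842}{3217691} = - \frac{842}{3217691}$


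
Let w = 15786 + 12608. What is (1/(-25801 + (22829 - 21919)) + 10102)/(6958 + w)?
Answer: 251448881/879946632 ≈ 0.28575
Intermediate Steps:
w = 28394
(1/(-25801 + (22829 - 21919)) + 10102)/(6958 + w) = (1/(-25801 + (22829 - 21919)) + 10102)/(6958 + 28394) = (1/(-25801 + 910) + 10102)/35352 = (1/(-24891) + 10102)*(1/35352) = (-1/24891 + 10102)*(1/35352) = (251448881/24891)*(1/35352) = 251448881/879946632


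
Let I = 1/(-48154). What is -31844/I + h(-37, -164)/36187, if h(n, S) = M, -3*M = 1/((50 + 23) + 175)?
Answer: 41284354599092927/26923128 ≈ 1.5334e+9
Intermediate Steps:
M = -1/744 (M = -1/(3*((50 + 23) + 175)) = -1/(3*(73 + 175)) = -1/3/248 = -1/3*1/248 = -1/744 ≈ -0.0013441)
h(n, S) = -1/744
I = -1/48154 ≈ -2.0767e-5
-31844/I + h(-37, -164)/36187 = -31844/(-1/48154) - 1/744/36187 = -31844*(-48154) - 1/744*1/36187 = 1533415976 - 1/26923128 = 41284354599092927/26923128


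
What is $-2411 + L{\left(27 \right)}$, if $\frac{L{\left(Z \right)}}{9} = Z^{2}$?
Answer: $4150$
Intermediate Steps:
$L{\left(Z \right)} = 9 Z^{2}$
$-2411 + L{\left(27 \right)} = -2411 + 9 \cdot 27^{2} = -2411 + 9 \cdot 729 = -2411 + 6561 = 4150$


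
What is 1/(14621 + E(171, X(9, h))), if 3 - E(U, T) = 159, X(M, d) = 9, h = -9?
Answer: 1/14465 ≈ 6.9132e-5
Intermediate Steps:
E(U, T) = -156 (E(U, T) = 3 - 1*159 = 3 - 159 = -156)
1/(14621 + E(171, X(9, h))) = 1/(14621 - 156) = 1/14465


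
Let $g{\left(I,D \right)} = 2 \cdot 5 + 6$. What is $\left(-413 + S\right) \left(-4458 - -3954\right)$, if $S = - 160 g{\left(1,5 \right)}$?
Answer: $1498392$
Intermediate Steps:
$g{\left(I,D \right)} = 16$ ($g{\left(I,D \right)} = 10 + 6 = 16$)
$S = -2560$ ($S = \left(-160\right) 16 = -2560$)
$\left(-413 + S\right) \left(-4458 - -3954\right) = \left(-413 - 2560\right) \left(-4458 - -3954\right) = - 2973 \left(-4458 + 3954\right) = \left(-2973\right) \left(-504\right) = 1498392$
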